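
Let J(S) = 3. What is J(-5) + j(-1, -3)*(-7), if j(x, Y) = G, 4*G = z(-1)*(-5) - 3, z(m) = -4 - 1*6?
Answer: -317/4 ≈ -79.250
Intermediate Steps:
z(m) = -10 (z(m) = -4 - 6 = -10)
G = 47/4 (G = (-10*(-5) - 3)/4 = (50 - 3)/4 = (¼)*47 = 47/4 ≈ 11.750)
j(x, Y) = 47/4
J(-5) + j(-1, -3)*(-7) = 3 + (47/4)*(-7) = 3 - 329/4 = -317/4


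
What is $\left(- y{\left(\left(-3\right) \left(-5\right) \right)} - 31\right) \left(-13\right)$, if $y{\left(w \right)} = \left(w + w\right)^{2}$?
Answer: $12103$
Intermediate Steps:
$y{\left(w \right)} = 4 w^{2}$ ($y{\left(w \right)} = \left(2 w\right)^{2} = 4 w^{2}$)
$\left(- y{\left(\left(-3\right) \left(-5\right) \right)} - 31\right) \left(-13\right) = \left(- 4 \left(\left(-3\right) \left(-5\right)\right)^{2} - 31\right) \left(-13\right) = \left(- 4 \cdot 15^{2} - 31\right) \left(-13\right) = \left(- 4 \cdot 225 - 31\right) \left(-13\right) = \left(\left(-1\right) 900 - 31\right) \left(-13\right) = \left(-900 - 31\right) \left(-13\right) = \left(-931\right) \left(-13\right) = 12103$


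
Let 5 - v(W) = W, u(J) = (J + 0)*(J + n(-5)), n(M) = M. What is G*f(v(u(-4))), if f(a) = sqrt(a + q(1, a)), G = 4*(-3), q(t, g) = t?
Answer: -12*I*sqrt(30) ≈ -65.727*I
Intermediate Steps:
G = -12
u(J) = J*(-5 + J) (u(J) = (J + 0)*(J - 5) = J*(-5 + J))
v(W) = 5 - W
f(a) = sqrt(1 + a) (f(a) = sqrt(a + 1) = sqrt(1 + a))
G*f(v(u(-4))) = -12*sqrt(1 + (5 - (-4)*(-5 - 4))) = -12*sqrt(1 + (5 - (-4)*(-9))) = -12*sqrt(1 + (5 - 1*36)) = -12*sqrt(1 + (5 - 36)) = -12*sqrt(1 - 31) = -12*I*sqrt(30)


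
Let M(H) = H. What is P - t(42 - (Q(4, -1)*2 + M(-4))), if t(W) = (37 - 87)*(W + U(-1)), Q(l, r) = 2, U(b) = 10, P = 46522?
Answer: 49122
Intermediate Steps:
t(W) = -500 - 50*W (t(W) = (37 - 87)*(W + 10) = -50*(10 + W) = -500 - 50*W)
P - t(42 - (Q(4, -1)*2 + M(-4))) = 46522 - (-500 - 50*(42 - (2*2 - 4))) = 46522 - (-500 - 50*(42 - (4 - 4))) = 46522 - (-500 - 50*(42 - 1*0)) = 46522 - (-500 - 50*(42 + 0)) = 46522 - (-500 - 50*42) = 46522 - (-500 - 2100) = 46522 - 1*(-2600) = 46522 + 2600 = 49122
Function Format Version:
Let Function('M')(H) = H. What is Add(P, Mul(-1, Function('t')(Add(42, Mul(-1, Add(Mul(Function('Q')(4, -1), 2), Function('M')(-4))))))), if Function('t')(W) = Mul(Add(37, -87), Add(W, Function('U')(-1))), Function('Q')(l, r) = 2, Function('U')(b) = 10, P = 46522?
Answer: 49122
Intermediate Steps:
Function('t')(W) = Add(-500, Mul(-50, W)) (Function('t')(W) = Mul(Add(37, -87), Add(W, 10)) = Mul(-50, Add(10, W)) = Add(-500, Mul(-50, W)))
Add(P, Mul(-1, Function('t')(Add(42, Mul(-1, Add(Mul(Function('Q')(4, -1), 2), Function('M')(-4))))))) = Add(46522, Mul(-1, Add(-500, Mul(-50, Add(42, Mul(-1, Add(Mul(2, 2), -4))))))) = Add(46522, Mul(-1, Add(-500, Mul(-50, Add(42, Mul(-1, Add(4, -4))))))) = Add(46522, Mul(-1, Add(-500, Mul(-50, Add(42, Mul(-1, 0)))))) = Add(46522, Mul(-1, Add(-500, Mul(-50, Add(42, 0))))) = Add(46522, Mul(-1, Add(-500, Mul(-50, 42)))) = Add(46522, Mul(-1, Add(-500, -2100))) = Add(46522, Mul(-1, -2600)) = Add(46522, 2600) = 49122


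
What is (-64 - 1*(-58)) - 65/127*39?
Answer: -3297/127 ≈ -25.961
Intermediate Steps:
(-64 - 1*(-58)) - 65/127*39 = (-64 + 58) - 65*1/127*39 = -6 - 65/127*39 = -6 - 2535/127 = -3297/127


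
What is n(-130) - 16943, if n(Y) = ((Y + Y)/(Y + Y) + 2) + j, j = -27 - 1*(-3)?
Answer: -16964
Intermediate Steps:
j = -24 (j = -27 + 3 = -24)
n(Y) = -21 (n(Y) = ((Y + Y)/(Y + Y) + 2) - 24 = ((2*Y)/((2*Y)) + 2) - 24 = ((2*Y)*(1/(2*Y)) + 2) - 24 = (1 + 2) - 24 = 3 - 24 = -21)
n(-130) - 16943 = -21 - 16943 = -16964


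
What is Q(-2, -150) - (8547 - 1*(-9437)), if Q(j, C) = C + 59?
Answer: -18075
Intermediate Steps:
Q(j, C) = 59 + C
Q(-2, -150) - (8547 - 1*(-9437)) = (59 - 150) - (8547 - 1*(-9437)) = -91 - (8547 + 9437) = -91 - 1*17984 = -91 - 17984 = -18075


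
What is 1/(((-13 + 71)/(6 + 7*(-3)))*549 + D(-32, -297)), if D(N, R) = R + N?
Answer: -5/12259 ≈ -0.00040786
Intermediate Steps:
D(N, R) = N + R
1/(((-13 + 71)/(6 + 7*(-3)))*549 + D(-32, -297)) = 1/(((-13 + 71)/(6 + 7*(-3)))*549 + (-32 - 297)) = 1/((58/(6 - 21))*549 - 329) = 1/((58/(-15))*549 - 329) = 1/((58*(-1/15))*549 - 329) = 1/(-58/15*549 - 329) = 1/(-10614/5 - 329) = 1/(-12259/5) = -5/12259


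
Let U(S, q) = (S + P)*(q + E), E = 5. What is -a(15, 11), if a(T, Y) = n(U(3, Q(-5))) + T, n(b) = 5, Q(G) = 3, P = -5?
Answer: -20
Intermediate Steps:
U(S, q) = (-5 + S)*(5 + q) (U(S, q) = (S - 5)*(q + 5) = (-5 + S)*(5 + q))
a(T, Y) = 5 + T
-a(15, 11) = -(5 + 15) = -1*20 = -20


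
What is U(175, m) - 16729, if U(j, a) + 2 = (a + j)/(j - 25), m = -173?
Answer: -1254824/75 ≈ -16731.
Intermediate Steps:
U(j, a) = -2 + (a + j)/(-25 + j) (U(j, a) = -2 + (a + j)/(j - 25) = -2 + (a + j)/(-25 + j))
U(175, m) - 16729 = (50 - 173 - 1*175)/(-25 + 175) - 16729 = (50 - 173 - 175)/150 - 16729 = (1/150)*(-298) - 16729 = -149/75 - 16729 = -1254824/75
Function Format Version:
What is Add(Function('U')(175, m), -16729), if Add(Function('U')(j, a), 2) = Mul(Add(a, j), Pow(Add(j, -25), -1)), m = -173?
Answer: Rational(-1254824, 75) ≈ -16731.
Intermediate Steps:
Function('U')(j, a) = Add(-2, Mul(Pow(Add(-25, j), -1), Add(a, j))) (Function('U')(j, a) = Add(-2, Mul(Add(a, j), Pow(Add(j, -25), -1))) = Add(-2, Mul(Add(a, j), Pow(Add(-25, j), -1))) = Add(-2, Mul(Pow(Add(-25, j), -1), Add(a, j))))
Add(Function('U')(175, m), -16729) = Add(Mul(Pow(Add(-25, 175), -1), Add(50, -173, Mul(-1, 175))), -16729) = Add(Mul(Pow(150, -1), Add(50, -173, -175)), -16729) = Add(Mul(Rational(1, 150), -298), -16729) = Add(Rational(-149, 75), -16729) = Rational(-1254824, 75)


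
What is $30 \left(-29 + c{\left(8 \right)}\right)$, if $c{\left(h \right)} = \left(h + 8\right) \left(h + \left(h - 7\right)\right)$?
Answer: $3450$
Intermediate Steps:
$c{\left(h \right)} = \left(-7 + 2 h\right) \left(8 + h\right)$ ($c{\left(h \right)} = \left(8 + h\right) \left(h + \left(-7 + h\right)\right) = \left(8 + h\right) \left(-7 + 2 h\right) = \left(-7 + 2 h\right) \left(8 + h\right)$)
$30 \left(-29 + c{\left(8 \right)}\right) = 30 \left(-29 + \left(-56 + 2 \cdot 8^{2} + 9 \cdot 8\right)\right) = 30 \left(-29 + \left(-56 + 2 \cdot 64 + 72\right)\right) = 30 \left(-29 + \left(-56 + 128 + 72\right)\right) = 30 \left(-29 + 144\right) = 30 \cdot 115 = 3450$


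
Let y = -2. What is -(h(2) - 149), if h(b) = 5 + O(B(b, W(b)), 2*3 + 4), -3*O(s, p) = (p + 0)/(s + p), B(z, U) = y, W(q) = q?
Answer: 1733/12 ≈ 144.42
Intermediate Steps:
B(z, U) = -2
O(s, p) = -p/(3*(p + s)) (O(s, p) = -(p + 0)/(3*(s + p)) = -p/(3*(p + s)))
h(b) = 55/12 (h(b) = 5 - (2*3 + 4)/(3*(2*3 + 4) + 3*(-2)) = 5 - (6 + 4)/(3*(6 + 4) - 6) = 5 - 1*10/(3*10 - 6) = 5 - 1*10/(30 - 6) = 5 - 1*10/24 = 5 - 1*10*1/24 = 5 - 5/12 = 55/12)
-(h(2) - 149) = -(55/12 - 149) = -1*(-1733/12) = 1733/12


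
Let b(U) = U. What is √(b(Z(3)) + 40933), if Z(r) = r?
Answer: 2*√10234 ≈ 202.33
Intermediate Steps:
√(b(Z(3)) + 40933) = √(3 + 40933) = √40936 = 2*√10234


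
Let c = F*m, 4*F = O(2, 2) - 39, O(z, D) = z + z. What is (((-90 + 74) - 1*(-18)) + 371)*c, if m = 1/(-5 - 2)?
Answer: 1865/4 ≈ 466.25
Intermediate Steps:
O(z, D) = 2*z
F = -35/4 (F = (2*2 - 39)/4 = (4 - 39)/4 = (1/4)*(-35) = -35/4 ≈ -8.7500)
m = -1/7 (m = 1/(-7) = -1/7 ≈ -0.14286)
c = 5/4 (c = -35/4*(-1/7) = 5/4 ≈ 1.2500)
(((-90 + 74) - 1*(-18)) + 371)*c = (((-90 + 74) - 1*(-18)) + 371)*(5/4) = ((-16 + 18) + 371)*(5/4) = (2 + 371)*(5/4) = 373*(5/4) = 1865/4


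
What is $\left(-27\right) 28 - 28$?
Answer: $-784$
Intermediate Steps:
$\left(-27\right) 28 - 28 = -756 - 28 = -784$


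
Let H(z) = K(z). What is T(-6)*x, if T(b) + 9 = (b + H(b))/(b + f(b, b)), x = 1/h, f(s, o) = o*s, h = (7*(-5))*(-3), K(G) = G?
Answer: -47/525 ≈ -0.089524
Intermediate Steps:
H(z) = z
h = 105 (h = -35*(-3) = 105)
x = 1/105 ≈ 0.0095238
T(b) = -9 + 2*b/(b + b²) (T(b) = -9 + (b + b)/(b + b*b) = -9 + (2*b)/(b + b²) = -9 + 2*b/(b + b²))
T(-6)*x = ((-7 - 9*(-6))/(1 - 6))*(1/105) = ((-7 + 54)/(-5))*(1/105) = -⅕*47*(1/105) = -47/5*1/105 = -47/525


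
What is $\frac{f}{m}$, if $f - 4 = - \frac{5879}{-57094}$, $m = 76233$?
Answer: $\frac{78085}{1450815634} \approx 5.3821 \cdot 10^{-5}$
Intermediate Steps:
$f = \frac{234255}{57094}$ ($f = 4 - \frac{5879}{-57094} = 4 - - \frac{5879}{57094} = 4 + \frac{5879}{57094} = \frac{234255}{57094} \approx 4.103$)
$\frac{f}{m} = \frac{234255}{57094 \cdot 76233} = \frac{234255}{57094} \cdot \frac{1}{76233} = \frac{78085}{1450815634}$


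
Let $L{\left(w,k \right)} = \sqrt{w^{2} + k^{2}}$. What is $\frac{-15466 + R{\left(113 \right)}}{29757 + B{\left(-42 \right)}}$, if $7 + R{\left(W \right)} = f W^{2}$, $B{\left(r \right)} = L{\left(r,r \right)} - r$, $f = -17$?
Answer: $- \frac{109994258}{14094871} + \frac{465092 \sqrt{2}}{42284613} \approx -7.7883$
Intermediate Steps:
$L{\left(w,k \right)} = \sqrt{k^{2} + w^{2}}$
$B{\left(r \right)} = - r + \sqrt{2} \sqrt{r^{2}}$ ($B{\left(r \right)} = \sqrt{r^{2} + r^{2}} - r = \sqrt{2 r^{2}} - r = \sqrt{2} \sqrt{r^{2}} - r = - r + \sqrt{2} \sqrt{r^{2}}$)
$R{\left(W \right)} = -7 - 17 W^{2}$
$\frac{-15466 + R{\left(113 \right)}}{29757 + B{\left(-42 \right)}} = \frac{-15466 - \left(7 + 17 \cdot 113^{2}\right)}{29757 - \left(-42 - \sqrt{2} \sqrt{\left(-42\right)^{2}}\right)} = \frac{-15466 - 217080}{29757 + \left(42 + \sqrt{2} \sqrt{1764}\right)} = \frac{-15466 - 217080}{29757 + \left(42 + \sqrt{2} \cdot 42\right)} = \frac{-15466 - 217080}{29757 + \left(42 + 42 \sqrt{2}\right)} = - \frac{232546}{29799 + 42 \sqrt{2}}$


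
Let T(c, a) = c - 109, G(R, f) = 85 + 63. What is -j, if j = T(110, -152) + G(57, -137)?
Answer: -149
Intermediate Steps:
G(R, f) = 148
T(c, a) = -109 + c
j = 149 (j = (-109 + 110) + 148 = 1 + 148 = 149)
-j = -1*149 = -149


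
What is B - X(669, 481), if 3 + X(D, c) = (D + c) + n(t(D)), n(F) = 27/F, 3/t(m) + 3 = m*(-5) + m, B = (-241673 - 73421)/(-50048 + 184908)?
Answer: 1548304973/67430 ≈ 22962.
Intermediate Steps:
B = -157547/67430 (B = -315094/134860 = -315094*1/134860 = -157547/67430 ≈ -2.3365)
t(m) = 3/(-3 - 4*m) (t(m) = 3/(-3 + (m*(-5) + m)) = 3/(-3 + (-5*m + m)) = 3/(-3 - 4*m))
X(D, c) = -30 + c - 35*D (X(D, c) = -3 + ((D + c) + 27/((-3/(3 + 4*D)))) = -3 + ((D + c) + 27*(-1 - 4*D/3)) = -3 + ((D + c) + (-27 - 36*D)) = -3 + (-27 + c - 35*D) = -30 + c - 35*D)
B - X(669, 481) = -157547/67430 - (-30 + 481 - 35*669) = -157547/67430 - (-30 + 481 - 23415) = -157547/67430 - 1*(-22964) = -157547/67430 + 22964 = 1548304973/67430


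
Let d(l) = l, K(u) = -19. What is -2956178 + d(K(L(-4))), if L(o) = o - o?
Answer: -2956197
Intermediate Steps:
L(o) = 0
-2956178 + d(K(L(-4))) = -2956178 - 19 = -2956197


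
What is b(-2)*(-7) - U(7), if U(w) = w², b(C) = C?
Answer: -35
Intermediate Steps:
b(-2)*(-7) - U(7) = -2*(-7) - 1*7² = 14 - 1*49 = 14 - 49 = -35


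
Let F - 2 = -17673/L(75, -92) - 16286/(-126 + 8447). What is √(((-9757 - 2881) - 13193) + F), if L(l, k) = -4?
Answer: 13*I*√35091013323/16642 ≈ 146.33*I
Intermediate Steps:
F = 147058457/33284 (F = 2 + (-17673/(-4) - 16286/(-126 + 8447)) = 2 + (-17673*(-¼) - 16286/8321) = 2 + (17673/4 - 16286*1/8321) = 2 + (17673/4 - 16286/8321) = 2 + 146991889/33284 = 147058457/33284 ≈ 4418.3)
√(((-9757 - 2881) - 13193) + F) = √(((-9757 - 2881) - 13193) + 147058457/33284) = √((-12638 - 13193) + 147058457/33284) = √(-25831 + 147058457/33284) = √(-712700547/33284) = 13*I*√35091013323/16642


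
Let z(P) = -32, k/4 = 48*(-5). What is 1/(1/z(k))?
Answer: -32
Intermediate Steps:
k = -960 (k = 4*(48*(-5)) = 4*(-240) = -960)
1/(1/z(k)) = 1/(1/(-32)) = 1/(-1/32) = -32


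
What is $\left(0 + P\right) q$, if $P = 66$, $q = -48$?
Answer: $-3168$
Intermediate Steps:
$\left(0 + P\right) q = \left(0 + 66\right) \left(-48\right) = 66 \left(-48\right) = -3168$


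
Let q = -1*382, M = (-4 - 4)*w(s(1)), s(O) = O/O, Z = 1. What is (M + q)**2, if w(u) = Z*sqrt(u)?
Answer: 152100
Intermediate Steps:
s(O) = 1
w(u) = sqrt(u) (w(u) = 1*sqrt(u) = sqrt(u))
M = -8 (M = (-4 - 4)*sqrt(1) = -8*1 = -8)
q = -382
(M + q)**2 = (-8 - 382)**2 = (-390)**2 = 152100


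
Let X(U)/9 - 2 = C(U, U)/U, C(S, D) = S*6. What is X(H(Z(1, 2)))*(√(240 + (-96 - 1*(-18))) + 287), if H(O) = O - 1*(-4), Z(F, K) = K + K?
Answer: 20664 + 648*√2 ≈ 21580.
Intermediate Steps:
Z(F, K) = 2*K
H(O) = 4 + O (H(O) = O + 4 = 4 + O)
C(S, D) = 6*S
X(U) = 72 (X(U) = 18 + 9*((6*U)/U) = 18 + 9*6 = 18 + 54 = 72)
X(H(Z(1, 2)))*(√(240 + (-96 - 1*(-18))) + 287) = 72*(√(240 + (-96 - 1*(-18))) + 287) = 72*(√(240 + (-96 + 18)) + 287) = 72*(√(240 - 78) + 287) = 72*(√162 + 287) = 72*(9*√2 + 287) = 72*(287 + 9*√2) = 20664 + 648*√2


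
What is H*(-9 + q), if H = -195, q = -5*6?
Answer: 7605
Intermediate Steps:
q = -30
H*(-9 + q) = -195*(-9 - 30) = -195*(-39) = 7605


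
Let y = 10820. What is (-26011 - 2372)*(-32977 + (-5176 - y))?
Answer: 1390000659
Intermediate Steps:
(-26011 - 2372)*(-32977 + (-5176 - y)) = (-26011 - 2372)*(-32977 + (-5176 - 1*10820)) = -28383*(-32977 + (-5176 - 10820)) = -28383*(-32977 - 15996) = -28383*(-48973) = 1390000659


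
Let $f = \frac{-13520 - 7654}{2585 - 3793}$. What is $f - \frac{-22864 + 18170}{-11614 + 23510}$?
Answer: $\frac{8048633}{449074} \approx 17.923$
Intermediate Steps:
$f = \frac{10587}{604}$ ($f = - \frac{21174}{-1208} = \left(-21174\right) \left(- \frac{1}{1208}\right) = \frac{10587}{604} \approx 17.528$)
$f - \frac{-22864 + 18170}{-11614 + 23510} = \frac{10587}{604} - \frac{-22864 + 18170}{-11614 + 23510} = \frac{10587}{604} - - \frac{4694}{11896} = \frac{10587}{604} - \left(-4694\right) \frac{1}{11896} = \frac{10587}{604} - - \frac{2347}{5948} = \frac{10587}{604} + \frac{2347}{5948} = \frac{8048633}{449074}$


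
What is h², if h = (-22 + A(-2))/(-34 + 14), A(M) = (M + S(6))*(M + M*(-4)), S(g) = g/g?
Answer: 49/25 ≈ 1.9600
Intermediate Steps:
S(g) = 1
A(M) = -3*M*(1 + M) (A(M) = (M + 1)*(M + M*(-4)) = (1 + M)*(M - 4*M) = (1 + M)*(-3*M) = -3*M*(1 + M))
h = 7/5 (h = (-22 - 3*(-2)*(1 - 2))/(-34 + 14) = (-22 - 3*(-2)*(-1))/(-20) = (-22 - 6)*(-1/20) = -28*(-1/20) = 7/5 ≈ 1.4000)
h² = (7/5)² = 49/25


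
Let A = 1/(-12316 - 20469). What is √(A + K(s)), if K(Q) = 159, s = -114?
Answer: √170902106990/32785 ≈ 12.610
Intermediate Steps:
A = -1/32785 (A = 1/(-32785) = -1/32785 ≈ -3.0502e-5)
√(A + K(s)) = √(-1/32785 + 159) = √(5212814/32785) = √170902106990/32785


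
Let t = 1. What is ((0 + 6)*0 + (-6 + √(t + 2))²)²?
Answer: (6 - √3)⁴ ≈ 331.80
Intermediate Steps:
((0 + 6)*0 + (-6 + √(t + 2))²)² = ((0 + 6)*0 + (-6 + √(1 + 2))²)² = (6*0 + (-6 + √3)²)² = (0 + (-6 + √3)²)² = ((-6 + √3)²)² = (-6 + √3)⁴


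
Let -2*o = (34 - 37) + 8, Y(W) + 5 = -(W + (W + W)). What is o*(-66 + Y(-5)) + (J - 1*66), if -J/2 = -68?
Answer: 210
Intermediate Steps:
J = 136 (J = -2*(-68) = 136)
Y(W) = -5 - 3*W (Y(W) = -5 - (W + (W + W)) = -5 - (W + 2*W) = -5 - 3*W)
o = -5/2 (o = -((34 - 37) + 8)/2 = -(-3 + 8)/2 = -½*5 = -5/2 ≈ -2.5000)
o*(-66 + Y(-5)) + (J - 1*66) = -5*(-66 + (-5 - 3*(-5)))/2 + (136 - 1*66) = -5*(-66 + (-5 + 15))/2 + (136 - 66) = -5*(-66 + 10)/2 + 70 = -5/2*(-56) + 70 = 140 + 70 = 210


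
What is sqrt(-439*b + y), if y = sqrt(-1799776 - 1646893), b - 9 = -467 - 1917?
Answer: sqrt(1042625 + I*sqrt(3446669)) ≈ 1021.1 + 0.909*I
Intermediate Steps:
b = -2375 (b = 9 + (-467 - 1917) = 9 - 2384 = -2375)
y = I*sqrt(3446669) (y = sqrt(-3446669) = I*sqrt(3446669) ≈ 1856.5*I)
sqrt(-439*b + y) = sqrt(-439*(-2375) + I*sqrt(3446669)) = sqrt(1042625 + I*sqrt(3446669))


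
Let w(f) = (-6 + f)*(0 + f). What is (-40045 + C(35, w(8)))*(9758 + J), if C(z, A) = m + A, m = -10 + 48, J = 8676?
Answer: -737194094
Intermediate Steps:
m = 38
w(f) = f*(-6 + f) (w(f) = (-6 + f)*f = f*(-6 + f))
C(z, A) = 38 + A
(-40045 + C(35, w(8)))*(9758 + J) = (-40045 + (38 + 8*(-6 + 8)))*(9758 + 8676) = (-40045 + (38 + 8*2))*18434 = (-40045 + (38 + 16))*18434 = (-40045 + 54)*18434 = -39991*18434 = -737194094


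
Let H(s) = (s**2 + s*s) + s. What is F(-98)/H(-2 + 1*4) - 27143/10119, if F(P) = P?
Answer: -631546/50595 ≈ -12.482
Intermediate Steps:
H(s) = s + 2*s**2 (H(s) = (s**2 + s**2) + s = 2*s**2 + s = s + 2*s**2)
F(-98)/H(-2 + 1*4) - 27143/10119 = -98*1/((1 + 2*(-2 + 1*4))*(-2 + 1*4)) - 27143/10119 = -98*1/((1 + 2*(-2 + 4))*(-2 + 4)) - 27143*1/10119 = -98*1/(2*(1 + 2*2)) - 27143/10119 = -98*1/(2*(1 + 4)) - 27143/10119 = -98/(2*5) - 27143/10119 = -98/10 - 27143/10119 = -98*1/10 - 27143/10119 = -49/5 - 27143/10119 = -631546/50595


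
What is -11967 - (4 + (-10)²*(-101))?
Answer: -1871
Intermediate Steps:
-11967 - (4 + (-10)²*(-101)) = -11967 - (4 + 100*(-101)) = -11967 - (4 - 10100) = -11967 - 1*(-10096) = -11967 + 10096 = -1871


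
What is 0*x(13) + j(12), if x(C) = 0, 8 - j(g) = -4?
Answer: 12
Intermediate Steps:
j(g) = 12 (j(g) = 8 - 1*(-4) = 8 + 4 = 12)
0*x(13) + j(12) = 0*0 + 12 = 0 + 12 = 12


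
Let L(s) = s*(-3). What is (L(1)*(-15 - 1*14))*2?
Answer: 174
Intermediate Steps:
L(s) = -3*s
(L(1)*(-15 - 1*14))*2 = ((-3*1)*(-15 - 1*14))*2 = -3*(-15 - 14)*2 = -3*(-29)*2 = 87*2 = 174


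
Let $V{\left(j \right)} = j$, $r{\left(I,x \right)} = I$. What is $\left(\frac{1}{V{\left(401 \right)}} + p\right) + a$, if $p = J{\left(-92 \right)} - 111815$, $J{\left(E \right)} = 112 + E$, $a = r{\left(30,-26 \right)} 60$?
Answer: $- \frac{44107994}{401} \approx -1.1 \cdot 10^{5}$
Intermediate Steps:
$a = 1800$ ($a = 30 \cdot 60 = 1800$)
$p = -111795$ ($p = \left(112 - 92\right) - 111815 = 20 - 111815 = -111795$)
$\left(\frac{1}{V{\left(401 \right)}} + p\right) + a = \left(\frac{1}{401} - 111795\right) + 1800 = - \frac{44829794}{401} + 1800 = - \frac{44107994}{401}$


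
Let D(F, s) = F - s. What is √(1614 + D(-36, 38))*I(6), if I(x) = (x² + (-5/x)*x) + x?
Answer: 74*√385 ≈ 1452.0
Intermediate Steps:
I(x) = -5 + x + x² (I(x) = (x² - 5) + x = (-5 + x²) + x = -5 + x + x²)
√(1614 + D(-36, 38))*I(6) = √(1614 + (-36 - 1*38))*(-5 + 6 + 6²) = √(1614 + (-36 - 38))*(-5 + 6 + 36) = √(1614 - 74)*37 = √1540*37 = (2*√385)*37 = 74*√385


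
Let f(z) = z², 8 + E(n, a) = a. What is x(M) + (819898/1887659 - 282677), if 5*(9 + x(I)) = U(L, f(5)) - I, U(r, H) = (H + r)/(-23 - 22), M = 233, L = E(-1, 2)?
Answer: -120082967209736/424723275 ≈ -2.8273e+5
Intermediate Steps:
E(n, a) = -8 + a
L = -6 (L = -8 + 2 = -6)
U(r, H) = -H/45 - r/45 (U(r, H) = (H + r)/(-45) = (H + r)*(-1/45) = -H/45 - r/45)
x(I) = -2044/225 - I/5 (x(I) = -9 + ((-1/45*5² - 1/45*(-6)) - I)/5 = -9 + ((-1/45*25 + 2/15) - I)/5 = -9 + ((-5/9 + 2/15) - I)/5 = -9 + (-19/45 - I)/5 = -9 + (-19/225 - I/5) = -2044/225 - I/5)
x(M) + (819898/1887659 - 282677) = (-2044/225 - ⅕*233) + (819898/1887659 - 282677) = (-2044/225 - 233/5) + (819898*(1/1887659) - 282677) = -12529/225 + (819898/1887659 - 282677) = -12529/225 - 533596963245/1887659 = -120082967209736/424723275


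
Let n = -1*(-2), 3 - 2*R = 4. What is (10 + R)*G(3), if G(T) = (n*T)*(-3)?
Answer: -171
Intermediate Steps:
R = -½ (R = 3/2 - ½*4 = 3/2 - 2 = -½ ≈ -0.50000)
n = 2
G(T) = -6*T (G(T) = (2*T)*(-3) = -6*T)
(10 + R)*G(3) = (10 - ½)*(-6*3) = (19/2)*(-18) = -171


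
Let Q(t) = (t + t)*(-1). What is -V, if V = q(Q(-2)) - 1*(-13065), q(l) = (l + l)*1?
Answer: -13073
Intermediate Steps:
Q(t) = -2*t (Q(t) = (2*t)*(-1) = -2*t)
q(l) = 2*l (q(l) = (2*l)*1 = 2*l)
V = 13073 (V = 2*(-2*(-2)) - 1*(-13065) = 2*4 + 13065 = 8 + 13065 = 13073)
-V = -1*13073 = -13073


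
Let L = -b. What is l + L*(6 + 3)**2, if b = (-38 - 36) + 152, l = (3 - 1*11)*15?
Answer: -6438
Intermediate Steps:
l = -120 (l = (3 - 11)*15 = -8*15 = -120)
b = 78 (b = -74 + 152 = 78)
L = -78 (L = -1*78 = -78)
l + L*(6 + 3)**2 = -120 - 78*(6 + 3)**2 = -120 - 78*9**2 = -120 - 78*81 = -120 - 6318 = -6438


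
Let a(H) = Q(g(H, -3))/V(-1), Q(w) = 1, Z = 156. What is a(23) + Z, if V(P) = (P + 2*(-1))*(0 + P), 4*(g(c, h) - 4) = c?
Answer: 469/3 ≈ 156.33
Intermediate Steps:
g(c, h) = 4 + c/4
V(P) = P*(-2 + P) (V(P) = (P - 2)*P = (-2 + P)*P = P*(-2 + P))
a(H) = ⅓ (a(H) = 1/(-(-2 - 1)) = 1/(-1*(-3)) = 1/3 = 1*(⅓) = ⅓)
a(23) + Z = ⅓ + 156 = 469/3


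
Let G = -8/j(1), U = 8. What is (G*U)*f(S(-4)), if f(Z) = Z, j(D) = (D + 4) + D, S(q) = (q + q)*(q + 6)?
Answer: 512/3 ≈ 170.67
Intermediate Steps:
S(q) = 2*q*(6 + q) (S(q) = (2*q)*(6 + q) = 2*q*(6 + q))
j(D) = 4 + 2*D (j(D) = (4 + D) + D = 4 + 2*D)
G = -4/3 (G = -8/(4 + 2*1) = -8/(4 + 2) = -8/6 = -8*1/6 = -4/3 ≈ -1.3333)
(G*U)*f(S(-4)) = (-4/3*8)*(2*(-4)*(6 - 4)) = -64*(-4)*2/3 = -32/3*(-16) = 512/3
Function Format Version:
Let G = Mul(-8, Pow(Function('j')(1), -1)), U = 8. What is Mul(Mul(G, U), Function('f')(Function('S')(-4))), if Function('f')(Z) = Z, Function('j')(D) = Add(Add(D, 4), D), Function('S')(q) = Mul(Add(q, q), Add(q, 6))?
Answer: Rational(512, 3) ≈ 170.67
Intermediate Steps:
Function('S')(q) = Mul(2, q, Add(6, q)) (Function('S')(q) = Mul(Mul(2, q), Add(6, q)) = Mul(2, q, Add(6, q)))
Function('j')(D) = Add(4, Mul(2, D)) (Function('j')(D) = Add(Add(4, D), D) = Add(4, Mul(2, D)))
G = Rational(-4, 3) (G = Mul(-8, Pow(Add(4, Mul(2, 1)), -1)) = Mul(-8, Pow(Add(4, 2), -1)) = Mul(-8, Pow(6, -1)) = Mul(-8, Rational(1, 6)) = Rational(-4, 3) ≈ -1.3333)
Mul(Mul(G, U), Function('f')(Function('S')(-4))) = Mul(Mul(Rational(-4, 3), 8), Mul(2, -4, Add(6, -4))) = Mul(Rational(-32, 3), Mul(2, -4, 2)) = Mul(Rational(-32, 3), -16) = Rational(512, 3)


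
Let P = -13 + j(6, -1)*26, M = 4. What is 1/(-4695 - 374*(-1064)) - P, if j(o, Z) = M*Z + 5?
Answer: -70114407/5393416 ≈ -13.000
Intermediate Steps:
j(o, Z) = 5 + 4*Z (j(o, Z) = 4*Z + 5 = 5 + 4*Z)
P = 13 (P = -13 + (5 + 4*(-1))*26 = -13 + (5 - 4)*26 = -13 + 1*26 = -13 + 26 = 13)
1/(-4695 - 374*(-1064)) - P = 1/(-4695 - 374*(-1064)) - 1*13 = -1/1064/(-5069) - 13 = -1/5069*(-1/1064) - 13 = 1/5393416 - 13 = -70114407/5393416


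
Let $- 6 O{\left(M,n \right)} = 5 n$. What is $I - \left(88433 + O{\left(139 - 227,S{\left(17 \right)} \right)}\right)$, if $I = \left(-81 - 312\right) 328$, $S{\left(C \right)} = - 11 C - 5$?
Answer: $-217497$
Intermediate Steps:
$S{\left(C \right)} = -5 - 11 C$
$I = -128904$ ($I = \left(-393\right) 328 = -128904$)
$O{\left(M,n \right)} = - \frac{5 n}{6}$
$I - \left(88433 + O{\left(139 - 227,S{\left(17 \right)} \right)}\right) = -128904 - \left(88433 - \frac{5 \left(-5 - 187\right)}{6}\right) = -128904 - \left(88433 - -160\right) = -128904 - \left(88433 + 160\right) = -128904 - 88593 = -217497$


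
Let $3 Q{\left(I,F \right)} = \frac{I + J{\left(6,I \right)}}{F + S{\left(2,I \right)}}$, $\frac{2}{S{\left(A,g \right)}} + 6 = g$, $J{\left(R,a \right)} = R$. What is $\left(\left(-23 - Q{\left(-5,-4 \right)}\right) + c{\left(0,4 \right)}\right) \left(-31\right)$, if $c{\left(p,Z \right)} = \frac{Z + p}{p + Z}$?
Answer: $\frac{93775}{138} \approx 679.53$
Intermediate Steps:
$S{\left(A,g \right)} = \frac{2}{-6 + g}$
$Q{\left(I,F \right)} = \frac{6 + I}{3 \left(F + \frac{2}{-6 + I}\right)}$ ($Q{\left(I,F \right)} = \frac{\left(I + 6\right) \frac{1}{F + \frac{2}{-6 + I}}}{3} = \frac{\left(6 + I\right) \frac{1}{F + \frac{2}{-6 + I}}}{3} = \frac{\frac{1}{F + \frac{2}{-6 + I}} \left(6 + I\right)}{3} = \frac{6 + I}{3 \left(F + \frac{2}{-6 + I}\right)}$)
$c{\left(p,Z \right)} = 1$ ($c{\left(p,Z \right)} = \frac{Z + p}{Z + p} = 1$)
$\left(\left(-23 - Q{\left(-5,-4 \right)}\right) + c{\left(0,4 \right)}\right) \left(-31\right) = \left(\left(-23 - \frac{\left(-6 - 5\right) \left(6 - 5\right)}{3 \left(2 - 4 \left(-6 - 5\right)\right)}\right) + 1\right) \left(-31\right) = \left(\left(-23 - \frac{1}{3} \frac{1}{2 - -44} \left(-11\right) 1\right) + 1\right) \left(-31\right) = \left(\left(-23 - \frac{1}{3} \frac{1}{2 + 44} \left(-11\right) 1\right) + 1\right) \left(-31\right) = \left(\left(-23 - \frac{1}{3} \cdot \frac{1}{46} \left(-11\right) 1\right) + 1\right) \left(-31\right) = \left(\left(-23 - - \frac{11}{138}\right) + 1\right) \left(-31\right) = \left(\left(-23 + \frac{11}{138}\right) + 1\right) \left(-31\right) = \left(- \frac{3163}{138} + 1\right) \left(-31\right) = \left(- \frac{3025}{138}\right) \left(-31\right) = \frac{93775}{138}$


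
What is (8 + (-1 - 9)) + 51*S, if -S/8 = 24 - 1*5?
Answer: -7754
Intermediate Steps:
S = -152 (S = -8*(24 - 1*5) = -8*(24 - 5) = -8*19 = -152)
(8 + (-1 - 9)) + 51*S = (8 + (-1 - 9)) + 51*(-152) = (8 - 10) - 7752 = -2 - 7752 = -7754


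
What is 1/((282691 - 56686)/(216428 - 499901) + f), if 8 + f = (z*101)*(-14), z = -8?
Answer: 94491/1068050929 ≈ 8.8471e-5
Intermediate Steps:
f = 11304 (f = -8 - 8*101*(-14) = -8 - 808*(-14) = -8 + 11312 = 11304)
1/((282691 - 56686)/(216428 - 499901) + f) = 1/((282691 - 56686)/(216428 - 499901) + 11304) = 1/(226005/(-283473) + 11304) = 1/(226005*(-1/283473) + 11304) = 1/(-75335/94491 + 11304) = 1/(1068050929/94491) = 94491/1068050929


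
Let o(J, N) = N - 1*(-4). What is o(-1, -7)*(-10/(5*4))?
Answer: 3/2 ≈ 1.5000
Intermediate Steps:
o(J, N) = 4 + N (o(J, N) = N + 4 = 4 + N)
o(-1, -7)*(-10/(5*4)) = (4 - 7)*(-10/(5*4)) = -(-30)/20 = -3*(-½) = 3/2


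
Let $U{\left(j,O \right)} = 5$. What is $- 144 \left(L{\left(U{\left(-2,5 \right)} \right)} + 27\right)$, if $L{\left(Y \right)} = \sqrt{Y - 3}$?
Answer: $-3888 - 144 \sqrt{2} \approx -4091.6$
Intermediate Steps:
$L{\left(Y \right)} = \sqrt{-3 + Y}$
$- 144 \left(L{\left(U{\left(-2,5 \right)} \right)} + 27\right) = - 144 \left(\sqrt{-3 + 5} + 27\right) = - 144 \left(\sqrt{2} + 27\right) = - 144 \left(27 + \sqrt{2}\right) = -3888 - 144 \sqrt{2}$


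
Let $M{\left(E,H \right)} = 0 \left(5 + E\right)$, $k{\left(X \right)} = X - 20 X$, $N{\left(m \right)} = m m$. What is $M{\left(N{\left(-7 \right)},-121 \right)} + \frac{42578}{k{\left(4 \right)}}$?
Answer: $- \frac{21289}{38} \approx -560.24$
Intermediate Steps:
$N{\left(m \right)} = m^{2}$
$k{\left(X \right)} = - 19 X$
$M{\left(E,H \right)} = 0$
$M{\left(N{\left(-7 \right)},-121 \right)} + \frac{42578}{k{\left(4 \right)}} = 0 + \frac{42578}{\left(-19\right) 4} = 0 + \frac{42578}{-76} = 0 + 42578 \left(- \frac{1}{76}\right) = 0 - \frac{21289}{38} = - \frac{21289}{38}$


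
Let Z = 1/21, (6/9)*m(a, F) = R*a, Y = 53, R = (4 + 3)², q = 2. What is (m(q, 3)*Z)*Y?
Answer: 371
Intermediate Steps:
R = 49 (R = 7² = 49)
m(a, F) = 147*a/2 (m(a, F) = 3*(49*a)/2 = 147*a/2)
Z = 1/21 ≈ 0.047619
(m(q, 3)*Z)*Y = (((147/2)*2)*(1/21))*53 = (147*(1/21))*53 = 7*53 = 371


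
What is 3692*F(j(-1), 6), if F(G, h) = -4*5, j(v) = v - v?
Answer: -73840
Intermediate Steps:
j(v) = 0
F(G, h) = -20
3692*F(j(-1), 6) = 3692*(-20) = -73840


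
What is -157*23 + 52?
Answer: -3559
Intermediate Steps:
-157*23 + 52 = -3611 + 52 = -3559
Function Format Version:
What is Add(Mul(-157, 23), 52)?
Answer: -3559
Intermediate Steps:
Add(Mul(-157, 23), 52) = Add(-3611, 52) = -3559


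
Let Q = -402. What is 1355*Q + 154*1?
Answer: -544556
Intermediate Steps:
1355*Q + 154*1 = 1355*(-402) + 154*1 = -544710 + 154 = -544556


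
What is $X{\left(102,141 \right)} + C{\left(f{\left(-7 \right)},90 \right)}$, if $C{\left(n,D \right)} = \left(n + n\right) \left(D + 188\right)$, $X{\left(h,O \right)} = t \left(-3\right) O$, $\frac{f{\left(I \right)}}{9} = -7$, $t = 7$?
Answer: $-37989$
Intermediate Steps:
$f{\left(I \right)} = -63$ ($f{\left(I \right)} = 9 \left(-7\right) = -63$)
$X{\left(h,O \right)} = - 21 O$ ($X{\left(h,O \right)} = 7 \left(-3\right) O = - 21 O$)
$C{\left(n,D \right)} = 2 n \left(188 + D\right)$
$X{\left(102,141 \right)} + C{\left(f{\left(-7 \right)},90 \right)} = \left(-21\right) 141 + 2 \left(-63\right) \left(188 + 90\right) = -2961 + 2 \left(-63\right) 278 = -2961 - 35028 = -37989$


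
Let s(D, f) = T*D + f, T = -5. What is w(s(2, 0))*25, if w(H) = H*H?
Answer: 2500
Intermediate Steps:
s(D, f) = f - 5*D (s(D, f) = -5*D + f = f - 5*D)
w(H) = H²
w(s(2, 0))*25 = (0 - 5*2)²*25 = (0 - 10)²*25 = (-10)²*25 = 100*25 = 2500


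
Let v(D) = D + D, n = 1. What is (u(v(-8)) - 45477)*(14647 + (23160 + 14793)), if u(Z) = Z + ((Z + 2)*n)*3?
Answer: -2395141000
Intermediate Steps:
v(D) = 2*D
u(Z) = 6 + 4*Z (u(Z) = Z + ((Z + 2)*1)*3 = Z + ((2 + Z)*1)*3 = Z + (2 + Z)*3 = Z + (6 + 3*Z) = 6 + 4*Z)
(u(v(-8)) - 45477)*(14647 + (23160 + 14793)) = ((6 + 4*(2*(-8))) - 45477)*(14647 + (23160 + 14793)) = ((6 + 4*(-16)) - 45477)*(14647 + 37953) = ((6 - 64) - 45477)*52600 = (-58 - 45477)*52600 = -45535*52600 = -2395141000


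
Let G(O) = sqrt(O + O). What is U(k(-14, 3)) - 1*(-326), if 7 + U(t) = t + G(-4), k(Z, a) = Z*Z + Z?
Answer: 501 + 2*I*sqrt(2) ≈ 501.0 + 2.8284*I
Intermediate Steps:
G(O) = sqrt(2)*sqrt(O) (G(O) = sqrt(2*O) = sqrt(2)*sqrt(O))
k(Z, a) = Z + Z**2 (k(Z, a) = Z**2 + Z = Z + Z**2)
U(t) = -7 + t + 2*I*sqrt(2) (U(t) = -7 + (t + sqrt(2)*sqrt(-4)) = -7 + (t + sqrt(2)*(2*I)) = -7 + (t + 2*I*sqrt(2)) = -7 + t + 2*I*sqrt(2))
U(k(-14, 3)) - 1*(-326) = (-7 - 14*(1 - 14) + 2*I*sqrt(2)) - 1*(-326) = (-7 - 14*(-13) + 2*I*sqrt(2)) + 326 = (-7 + 182 + 2*I*sqrt(2)) + 326 = (175 + 2*I*sqrt(2)) + 326 = 501 + 2*I*sqrt(2)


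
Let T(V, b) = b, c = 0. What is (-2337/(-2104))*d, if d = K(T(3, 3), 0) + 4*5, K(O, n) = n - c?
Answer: 11685/526 ≈ 22.215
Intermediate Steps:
K(O, n) = n (K(O, n) = n - 1*0 = n + 0 = n)
d = 20 (d = 0 + 4*5 = 0 + 20 = 20)
(-2337/(-2104))*d = -2337/(-2104)*20 = -2337*(-1/2104)*20 = (2337/2104)*20 = 11685/526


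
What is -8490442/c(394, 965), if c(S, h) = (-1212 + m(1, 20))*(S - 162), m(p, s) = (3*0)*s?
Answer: 4245221/140592 ≈ 30.195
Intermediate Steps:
m(p, s) = 0 (m(p, s) = 0*s = 0)
c(S, h) = 196344 - 1212*S (c(S, h) = (-1212 + 0)*(S - 162) = -1212*(-162 + S) = 196344 - 1212*S)
-8490442/c(394, 965) = -8490442/(196344 - 1212*394) = -8490442/(196344 - 477528) = -8490442/(-281184) = -8490442*(-1/281184) = 4245221/140592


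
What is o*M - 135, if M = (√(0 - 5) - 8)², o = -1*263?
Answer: -15652 + 4208*I*√5 ≈ -15652.0 + 9409.4*I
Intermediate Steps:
o = -263
M = (-8 + I*√5)² (M = (√(-5) - 8)² = (I*√5 - 8)² = (-8 + I*√5)² ≈ 59.0 - 35.777*I)
o*M - 135 = -263*(8 - I*√5)² - 135 = -135 - 263*(8 - I*√5)²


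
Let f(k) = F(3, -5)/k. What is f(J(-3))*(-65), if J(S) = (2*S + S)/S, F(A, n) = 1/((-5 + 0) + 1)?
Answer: 65/12 ≈ 5.4167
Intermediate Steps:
F(A, n) = -¼ (F(A, n) = 1/(-5 + 1) = 1/(-4) = -¼)
J(S) = 3 (J(S) = (3*S)/S = 3)
f(k) = -1/(4*k)
f(J(-3))*(-65) = -¼/3*(-65) = -¼*⅓*(-65) = -1/12*(-65) = 65/12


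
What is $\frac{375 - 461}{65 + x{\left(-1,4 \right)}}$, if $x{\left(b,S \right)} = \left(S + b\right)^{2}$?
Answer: $- \frac{43}{37} \approx -1.1622$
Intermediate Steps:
$\frac{375 - 461}{65 + x{\left(-1,4 \right)}} = \frac{375 - 461}{65 + \left(4 - 1\right)^{2}} = - \frac{86}{65 + 3^{2}} = - \frac{86}{65 + 9} = - \frac{86}{74} = \left(-86\right) \frac{1}{74} = - \frac{43}{37}$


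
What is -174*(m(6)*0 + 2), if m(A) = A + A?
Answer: -348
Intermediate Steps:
m(A) = 2*A
-174*(m(6)*0 + 2) = -174*((2*6)*0 + 2) = -174*(12*0 + 2) = -174*(0 + 2) = -174*2 = -348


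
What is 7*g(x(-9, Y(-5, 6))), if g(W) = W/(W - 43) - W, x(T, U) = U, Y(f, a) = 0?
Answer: 0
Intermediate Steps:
g(W) = -W + W/(-43 + W) (g(W) = W/(-43 + W) - W = -W + W/(-43 + W))
7*g(x(-9, Y(-5, 6))) = 7*(0*(44 - 1*0)/(-43 + 0)) = 7*(0*(44 + 0)/(-43)) = 7*(0*(-1/43)*44) = 7*0 = 0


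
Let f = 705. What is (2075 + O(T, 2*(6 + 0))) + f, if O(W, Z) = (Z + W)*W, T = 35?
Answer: 4425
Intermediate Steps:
O(W, Z) = W*(W + Z) (O(W, Z) = (W + Z)*W = W*(W + Z))
(2075 + O(T, 2*(6 + 0))) + f = (2075 + 35*(35 + 2*(6 + 0))) + 705 = (2075 + 35*(35 + 2*6)) + 705 = (2075 + 35*(35 + 12)) + 705 = (2075 + 35*47) + 705 = (2075 + 1645) + 705 = 3720 + 705 = 4425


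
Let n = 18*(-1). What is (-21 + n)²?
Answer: 1521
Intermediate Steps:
n = -18
(-21 + n)² = (-21 - 18)² = (-39)² = 1521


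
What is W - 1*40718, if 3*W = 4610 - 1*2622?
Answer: -120166/3 ≈ -40055.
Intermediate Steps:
W = 1988/3 (W = (4610 - 1*2622)/3 = (4610 - 2622)/3 = (⅓)*1988 = 1988/3 ≈ 662.67)
W - 1*40718 = 1988/3 - 1*40718 = 1988/3 - 40718 = -120166/3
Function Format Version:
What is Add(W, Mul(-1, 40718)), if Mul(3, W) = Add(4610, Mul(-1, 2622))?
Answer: Rational(-120166, 3) ≈ -40055.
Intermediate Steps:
W = Rational(1988, 3) (W = Mul(Rational(1, 3), Add(4610, Mul(-1, 2622))) = Mul(Rational(1, 3), Add(4610, -2622)) = Mul(Rational(1, 3), 1988) = Rational(1988, 3) ≈ 662.67)
Add(W, Mul(-1, 40718)) = Add(Rational(1988, 3), Mul(-1, 40718)) = Add(Rational(1988, 3), -40718) = Rational(-120166, 3)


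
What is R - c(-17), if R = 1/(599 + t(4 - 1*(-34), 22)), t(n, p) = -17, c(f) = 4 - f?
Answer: -12221/582 ≈ -20.998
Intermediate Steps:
R = 1/582 (R = 1/(599 - 17) = 1/582 ≈ 0.0017182)
R - c(-17) = 1/582 - (4 - 1*(-17)) = 1/582 - (4 + 17) = 1/582 - 1*21 = 1/582 - 21 = -12221/582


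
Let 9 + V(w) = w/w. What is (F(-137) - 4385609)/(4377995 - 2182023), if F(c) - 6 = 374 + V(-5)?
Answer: -4385237/2195972 ≈ -1.9969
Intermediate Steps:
V(w) = -8 (V(w) = -9 + w/w = -9 + 1 = -8)
F(c) = 372 (F(c) = 6 + (374 - 8) = 6 + 366 = 372)
(F(-137) - 4385609)/(4377995 - 2182023) = (372 - 4385609)/(4377995 - 2182023) = -4385237/2195972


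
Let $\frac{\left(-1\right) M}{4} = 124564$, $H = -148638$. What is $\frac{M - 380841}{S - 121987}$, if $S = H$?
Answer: $\frac{879097}{270625} \approx 3.2484$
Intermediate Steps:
$M = -498256$ ($M = \left(-4\right) 124564 = -498256$)
$S = -148638$
$\frac{M - 380841}{S - 121987} = \frac{-498256 - 380841}{-148638 - 121987} = - \frac{879097}{-270625} = \left(-879097\right) \left(- \frac{1}{270625}\right) = \frac{879097}{270625}$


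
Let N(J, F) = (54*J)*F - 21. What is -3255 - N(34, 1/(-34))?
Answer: -3180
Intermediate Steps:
N(J, F) = -21 + 54*F*J (N(J, F) = 54*F*J - 21 = -21 + 54*F*J)
-3255 - N(34, 1/(-34)) = -3255 - (-21 + 54*34/(-34)) = -3255 - (-21 + 54*(-1/34)*34) = -3255 - (-21 - 54) = -3255 - 1*(-75) = -3255 + 75 = -3180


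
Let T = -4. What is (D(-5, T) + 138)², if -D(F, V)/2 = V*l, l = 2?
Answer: 23716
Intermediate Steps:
D(F, V) = -4*V (D(F, V) = -2*V*2 = -4*V)
(D(-5, T) + 138)² = (-4*(-4) + 138)² = (16 + 138)² = 154² = 23716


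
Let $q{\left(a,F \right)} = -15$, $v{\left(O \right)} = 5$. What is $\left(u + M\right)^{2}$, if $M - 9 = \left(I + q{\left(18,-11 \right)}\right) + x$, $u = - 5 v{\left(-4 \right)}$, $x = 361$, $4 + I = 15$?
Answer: $116281$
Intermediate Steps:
$I = 11$ ($I = -4 + 15 = 11$)
$u = -25$ ($u = \left(-5\right) 5 = -25$)
$M = 366$ ($M = 9 + \left(\left(11 - 15\right) + 361\right) = 9 + \left(-4 + 361\right) = 9 + 357 = 366$)
$\left(u + M\right)^{2} = \left(-25 + 366\right)^{2} = 341^{2} = 116281$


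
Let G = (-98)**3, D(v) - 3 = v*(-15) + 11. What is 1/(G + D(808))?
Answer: -1/953298 ≈ -1.0490e-6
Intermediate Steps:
D(v) = 14 - 15*v (D(v) = 3 + (v*(-15) + 11) = 3 + (-15*v + 11) = 3 + (11 - 15*v) = 14 - 15*v)
G = -941192
1/(G + D(808)) = 1/(-941192 + (14 - 15*808)) = 1/(-941192 + (14 - 12120)) = 1/(-941192 - 12106) = 1/(-953298) = -1/953298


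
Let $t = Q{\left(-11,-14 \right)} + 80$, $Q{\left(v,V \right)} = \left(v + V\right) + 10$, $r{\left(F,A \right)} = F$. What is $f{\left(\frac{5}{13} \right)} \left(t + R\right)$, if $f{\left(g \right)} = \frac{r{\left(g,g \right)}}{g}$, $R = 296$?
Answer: $361$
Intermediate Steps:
$Q{\left(v,V \right)} = 10 + V + v$ ($Q{\left(v,V \right)} = \left(V + v\right) + 10 = 10 + V + v$)
$f{\left(g \right)} = 1$ ($f{\left(g \right)} = \frac{g}{g} = 1$)
$t = 65$ ($t = \left(10 - 14 - 11\right) + 80 = -15 + 80 = 65$)
$f{\left(\frac{5}{13} \right)} \left(t + R\right) = 1 \left(65 + 296\right) = 1 \cdot 361 = 361$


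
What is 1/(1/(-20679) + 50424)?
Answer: 20679/1042717895 ≈ 1.9832e-5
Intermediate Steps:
1/(1/(-20679) + 50424) = 1/(-1/20679 + 50424) = 1/(1042717895/20679) = 20679/1042717895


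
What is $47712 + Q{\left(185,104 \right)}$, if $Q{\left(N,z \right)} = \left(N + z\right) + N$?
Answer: $48186$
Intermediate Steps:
$Q{\left(N,z \right)} = z + 2 N$
$47712 + Q{\left(185,104 \right)} = 47712 + \left(104 + 2 \cdot 185\right) = 47712 + \left(104 + 370\right) = 47712 + 474 = 48186$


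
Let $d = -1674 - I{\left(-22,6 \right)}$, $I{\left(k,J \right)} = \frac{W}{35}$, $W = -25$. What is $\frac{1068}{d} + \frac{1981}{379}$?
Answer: $\frac{20370049}{4439227} \approx 4.5886$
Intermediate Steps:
$I{\left(k,J \right)} = - \frac{5}{7}$ ($I{\left(k,J \right)} = - \frac{25}{35} = \left(-25\right) \frac{1}{35} = - \frac{5}{7}$)
$d = - \frac{11713}{7}$ ($d = -1674 - - \frac{5}{7} = -1674 + \frac{5}{7} = - \frac{11713}{7} \approx -1673.3$)
$\frac{1068}{d} + \frac{1981}{379} = \frac{1068}{- \frac{11713}{7}} + \frac{1981}{379} = 1068 \left(- \frac{7}{11713}\right) + 1981 \cdot \frac{1}{379} = - \frac{7476}{11713} + \frac{1981}{379} = \frac{20370049}{4439227}$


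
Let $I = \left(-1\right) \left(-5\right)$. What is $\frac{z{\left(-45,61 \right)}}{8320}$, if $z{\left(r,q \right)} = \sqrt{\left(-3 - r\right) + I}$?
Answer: $\frac{\sqrt{47}}{8320} \approx 0.000824$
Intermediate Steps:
$I = 5$
$z{\left(r,q \right)} = \sqrt{2 - r}$ ($z{\left(r,q \right)} = \sqrt{\left(-3 - r\right) + 5} = \sqrt{2 - r}$)
$\frac{z{\left(-45,61 \right)}}{8320} = \frac{\sqrt{2 - -45}}{8320} = \sqrt{2 + 45} \cdot \frac{1}{8320} = \sqrt{47} \cdot \frac{1}{8320} = \frac{\sqrt{47}}{8320}$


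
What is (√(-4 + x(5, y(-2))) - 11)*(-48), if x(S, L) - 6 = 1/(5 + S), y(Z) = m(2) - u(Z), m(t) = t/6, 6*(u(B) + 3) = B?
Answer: 528 - 24*√210/5 ≈ 458.44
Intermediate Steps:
u(B) = -3 + B/6
m(t) = t/6 (m(t) = t*(⅙) = t/6)
y(Z) = 10/3 - Z/6 (y(Z) = (⅙)*2 - (-3 + Z/6) = ⅓ + (3 - Z/6) = 10/3 - Z/6)
x(S, L) = 6 + 1/(5 + S)
(√(-4 + x(5, y(-2))) - 11)*(-48) = (√(-4 + (31 + 6*5)/(5 + 5)) - 11)*(-48) = (√(-4 + (31 + 30)/10) - 11)*(-48) = (√(-4 + (⅒)*61) - 11)*(-48) = (√(-4 + 61/10) - 11)*(-48) = (√(21/10) - 11)*(-48) = (√210/10 - 11)*(-48) = (-11 + √210/10)*(-48) = 528 - 24*√210/5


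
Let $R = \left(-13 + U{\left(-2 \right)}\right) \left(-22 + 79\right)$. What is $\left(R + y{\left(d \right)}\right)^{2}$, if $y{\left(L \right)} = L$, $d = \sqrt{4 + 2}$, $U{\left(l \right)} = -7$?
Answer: $\left(1140 - \sqrt{6}\right)^{2} \approx 1.294 \cdot 10^{6}$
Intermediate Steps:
$d = \sqrt{6} \approx 2.4495$
$R = -1140$ ($R = \left(-13 - 7\right) \left(-22 + 79\right) = \left(-20\right) 57 = -1140$)
$\left(R + y{\left(d \right)}\right)^{2} = \left(-1140 + \sqrt{6}\right)^{2}$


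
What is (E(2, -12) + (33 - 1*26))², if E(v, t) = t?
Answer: 25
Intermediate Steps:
(E(2, -12) + (33 - 1*26))² = (-12 + (33 - 1*26))² = (-12 + (33 - 26))² = (-12 + 7)² = (-5)² = 25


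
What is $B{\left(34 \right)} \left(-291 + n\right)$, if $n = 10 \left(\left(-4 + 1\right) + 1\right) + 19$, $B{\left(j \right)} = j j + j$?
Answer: $-347480$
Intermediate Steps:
$B{\left(j \right)} = j + j^{2}$ ($B{\left(j \right)} = j^{2} + j = j + j^{2}$)
$n = -1$ ($n = 10 \left(-3 + 1\right) + 19 = 10 \left(-2\right) + 19 = -20 + 19 = -1$)
$B{\left(34 \right)} \left(-291 + n\right) = 34 \left(1 + 34\right) \left(-291 - 1\right) = 34 \cdot 35 \left(-292\right) = 1190 \left(-292\right) = -347480$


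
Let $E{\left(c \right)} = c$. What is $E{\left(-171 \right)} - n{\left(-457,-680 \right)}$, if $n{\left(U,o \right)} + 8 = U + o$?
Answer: $974$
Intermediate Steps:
$n{\left(U,o \right)} = -8 + U + o$ ($n{\left(U,o \right)} = -8 + \left(U + o\right) = -8 + U + o$)
$E{\left(-171 \right)} - n{\left(-457,-680 \right)} = -171 - \left(-8 - 457 - 680\right) = -171 - -1145 = -171 + 1145 = 974$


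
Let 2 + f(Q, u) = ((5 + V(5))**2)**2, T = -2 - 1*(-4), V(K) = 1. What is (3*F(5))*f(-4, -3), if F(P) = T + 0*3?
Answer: 7764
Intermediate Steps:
T = 2 (T = -2 + 4 = 2)
F(P) = 2 (F(P) = 2 + 0*3 = 2 + 0 = 2)
f(Q, u) = 1294 (f(Q, u) = -2 + ((5 + 1)**2)**2 = -2 + (6**2)**2 = -2 + 36**2 = -2 + 1296 = 1294)
(3*F(5))*f(-4, -3) = (3*2)*1294 = 6*1294 = 7764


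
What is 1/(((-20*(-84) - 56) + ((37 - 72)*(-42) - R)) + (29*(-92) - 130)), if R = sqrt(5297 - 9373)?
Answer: I/(2*(sqrt(1019) + 148*I)) ≈ 0.0032282 + 0.00069628*I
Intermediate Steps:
R = 2*I*sqrt(1019) (R = sqrt(-4076) = 2*I*sqrt(1019) ≈ 63.844*I)
1/(((-20*(-84) - 56) + ((37 - 72)*(-42) - R)) + (29*(-92) - 130)) = 1/(((-20*(-84) - 56) + ((37 - 72)*(-42) - 2*I*sqrt(1019))) + (29*(-92) - 130)) = 1/(((1680 - 56) + (-35*(-42) - 2*I*sqrt(1019))) + (-2668 - 130)) = 1/((1624 + (1470 - 2*I*sqrt(1019))) - 2798) = 1/((3094 - 2*I*sqrt(1019)) - 2798) = 1/(296 - 2*I*sqrt(1019))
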